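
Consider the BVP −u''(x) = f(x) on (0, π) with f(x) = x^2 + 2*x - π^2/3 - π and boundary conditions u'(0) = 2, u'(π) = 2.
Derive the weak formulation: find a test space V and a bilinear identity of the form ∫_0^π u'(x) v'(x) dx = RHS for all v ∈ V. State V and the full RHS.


V = H^1(0, π) (v unrestricted at boundary; u is determined up to an additive constant); weak form: ∫_0^π u'v' dx = ∫_0^π (x^2 + 2*x - π^2/3 - π) v dx + 2·v(π) − 2·v(0) for all v ∈ V.

Multiply both sides by a test function v and integrate from 0 to π:
  ∫_0^π −u''(x) v(x) dx = ∫_0^π f(x) v(x) dx.
Integrate the LHS by parts once:
  ∫_0^π −u'' v dx = −[u'(x) v(x)]_0^π + ∫_0^π u'(x) v'(x) dx.
Thus ∫_0^π u'(x) v'(x) dx = ∫_0^π f(x) v(x) dx + [u'(x) v(x)]_0^π.
Choose V so that boundary terms are either known or forced to vanish.
u has inhomogeneous Neumann u'(0) = 2, u'(π) = 2. [u' v]_0^π = (2)·v(π) − (2)·v(0) = 2·v(π) − 2·v(0). Take V = H^1(0, π); boundary term becomes part of RHS.
Weak formulation: find u (satisfying any essential BC) such that ∫_0^π u'(x) v'(x) dx = ∫_0^π f v dx + 2·v(π) − 2·v(0) for all v ∈ V (Neumann data are natural BCs: they enter the RHS as boundary terms).
Substituting f(x) = x^2 + 2*x - π^2/3 - π, the right-hand side is ∫_0^π (x^2 + 2*x - π^2/3 - π) v dx + 2·v(π) − 2·v(0).
Compatibility check (pure Neumann): taking v ≡ 1 ∈ V gives 0 = ∫_0^π f dx + (2) − (2), i.e. ∫_0^π f dx must equal u'(0) − u'(π) = 0. Indeed ∫_0^π (x^2 + 2*x - π^2/3 - π) dx = 0, so the data are compatible. The solution is then unique only up to an additive constant (fix it e.g. by requiring ∫_0^π u dx = 0).


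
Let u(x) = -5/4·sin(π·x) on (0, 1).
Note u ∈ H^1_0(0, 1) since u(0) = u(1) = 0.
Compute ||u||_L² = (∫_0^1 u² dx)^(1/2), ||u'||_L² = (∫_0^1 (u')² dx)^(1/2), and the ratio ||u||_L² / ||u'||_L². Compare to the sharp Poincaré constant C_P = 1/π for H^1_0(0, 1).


||u||_L² / ||u'||_L² = 1/π = C_P.

u(x) = -5/4·sin(π·x), so u'(x) = -5*π*cos(π*x)/4.
Writing u(x) = A·sin(kπx/L) with A = -5/4 and k = 1, use ∫_0^L sin²(kπx/L) dx = L/2 and ∫_0^L cos²(kπx/L) dx = L/2.
u² = 25/16·sin²(π·x) and (u')² = 25*π^2/16·cos²(π·x), and each of sin², cos² integrates to L/2 = 1/2 over (0, 1).
∫_0^1 u² dx = 25/32, so ||u||_L² = 5*sqrt(2)/8.
∫_0^1 (u')² dx = 25*π^2/32, so ||u'||_L² = 5*sqrt(2)*π/8.
Ratio ||u||_L² / ||u'||_L² = 1/π.
Sharp Poincaré constant on H^1_0(0, 1) is C_P = L/π = 1/π, achieved by sin(π·x).
This is the k = 1 eigenfunction (up to amplitude), so the ratio equals the sharp Poincaré constant exactly.


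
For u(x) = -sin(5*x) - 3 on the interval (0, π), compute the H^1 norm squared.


||u||_{H^1(0,π)}^2 = 12/5 + 22*π

u'(x) = -5*cos(5*x).
Expand u² and (u')² and integrate term by term on (0, π), using: for integers n ≥ 1, ∫_0^π sin²(nx) dx = ∫_0^π cos²(nx) dx = π/2; for n ≠ n', ∫_0^π sin(nx)sin(n'x) dx = ∫_0^π cos(nx)cos(n'x) dx = 0; and by product-to-sum, ∫_0^π sin(nx)cos(n'x) dx = ½∫_0^π [sin((n+n')x) + sin((n−n')x)] dx, which is 0 when n+n' is even and 2n/(n²−n'²) when n+n' is odd (it need not vanish on (0, π)). For the constant mode: ∫_0^π 1 dx = π, ∫_0^π cos(nx) dx = 0, ∫_0^π sin(nx) dx = (1−(−1)^n)/n.
  u² squared terms: (-3)²·∫1 dx = 9·π = 9*π;  (-1)²·∫sin(5x)² dx = 1·π/2 = π/2.
  u² cross terms: 2·(-3)·(-1)·∫1·sin(5x) dx = 6·(2/5) = 12/5.
  So ∫_0^π u² dx = 9*π + π/2 + 12/5 = 12/5 + 19*π/2.
  (u')² squared terms: (-5)²·∫cos(5x)² dx = 25·π/2 = 25*π/2.
  So ∫_0^π (u')² dx = 25*π/2.
||u||_{H^1}^2 = (12/5 + 19*π/2) + (25*π/2) = 12/5 + 22*π.


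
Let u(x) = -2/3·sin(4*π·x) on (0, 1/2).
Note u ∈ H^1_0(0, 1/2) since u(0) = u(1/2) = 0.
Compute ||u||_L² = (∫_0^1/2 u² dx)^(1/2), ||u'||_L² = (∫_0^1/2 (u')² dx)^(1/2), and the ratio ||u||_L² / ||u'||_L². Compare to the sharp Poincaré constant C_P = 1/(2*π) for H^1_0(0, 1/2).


||u||_L² / ||u'||_L² = 1/(4*π) < C_P = 1/(2*π).

u(x) = -2/3·sin(4*π·x), so u'(x) = -8*π*cos(4*π*x)/3.
Writing u(x) = A·sin(kπx/L) with A = -2/3 and k = 2, use ∫_0^L sin²(kπx/L) dx = L/2 and ∫_0^L cos²(kπx/L) dx = L/2.
u² = 4/9·sin²(4*π·x) and (u')² = 64*π^2/9·cos²(4*π·x), and each of sin², cos² integrates to L/2 = 1/4 over (0, 1/2).
∫_0^1/2 u² dx = 1/9, so ||u||_L² = 1/3.
∫_0^1/2 (u')² dx = 16*π^2/9, so ||u'||_L² = 4*π/3.
Ratio ||u||_L² / ||u'||_L² = 1/(4*π).
Sharp Poincaré constant on H^1_0(0, 1/2) is C_P = L/π = 1/(2*π), achieved by sin(2*π·x).
This is the k = 2 harmonic; the ratio L/(kπ) is strictly less than C_P = L/π, consistent with the sharp inequality ||u||_L² ≤ C_P ||u'||_L².


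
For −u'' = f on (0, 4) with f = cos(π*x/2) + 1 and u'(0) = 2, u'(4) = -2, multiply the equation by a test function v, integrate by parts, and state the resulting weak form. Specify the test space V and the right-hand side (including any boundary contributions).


V = H^1(0, 4) (v unrestricted at boundary; u is determined up to an additive constant); weak form: ∫_0^4 u'v' dx = ∫_0^4 (cos(π*x/2) + 1) v dx − 2·v(4) − 2·v(0) for all v ∈ V.

Multiply both sides by a test function v and integrate from 0 to 4:
  ∫_0^4 −u''(x) v(x) dx = ∫_0^4 f(x) v(x) dx.
Integrate the LHS by parts once:
  ∫_0^4 −u'' v dx = −[u'(x) v(x)]_0^4 + ∫_0^4 u'(x) v'(x) dx.
Thus ∫_0^4 u'(x) v'(x) dx = ∫_0^4 f(x) v(x) dx + [u'(x) v(x)]_0^4.
Choose V so that boundary terms are either known or forced to vanish.
u has inhomogeneous Neumann u'(0) = 2, u'(4) = -2. [u' v]_0^4 = (-2)·v(4) − (2)·v(0) = − 2·v(4) − 2·v(0). Take V = H^1(0, 4); boundary term becomes part of RHS.
Weak formulation: find u (satisfying any essential BC) such that ∫_0^4 u'(x) v'(x) dx = ∫_0^4 f v dx − 2·v(4) − 2·v(0) for all v ∈ V (Neumann data are natural BCs: they enter the RHS as boundary terms).
Substituting f(x) = cos(π*x/2) + 1, the right-hand side is ∫_0^4 (cos(π*x/2) + 1) v dx − 2·v(4) − 2·v(0).
Compatibility check (pure Neumann): taking v ≡ 1 ∈ V gives 0 = ∫_0^4 f dx + (-2) − (2), i.e. ∫_0^4 f dx must equal u'(0) − u'(4) = 4. Indeed ∫_0^4 (cos(π*x/2) + 1) dx = 4, so the data are compatible. The solution is then unique only up to an additive constant (fix it e.g. by requiring ∫_0^4 u dx = 0).


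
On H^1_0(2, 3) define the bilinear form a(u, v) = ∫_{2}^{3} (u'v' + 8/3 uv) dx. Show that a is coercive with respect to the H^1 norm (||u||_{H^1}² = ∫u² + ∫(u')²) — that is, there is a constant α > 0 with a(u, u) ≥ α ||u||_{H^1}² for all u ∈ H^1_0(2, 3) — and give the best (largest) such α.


α = 1

Coercivity of a(·,·) on H^1_0(2, 3) means a(u, u) ≥ α ||u||_{H^1}² for every u ∈ H^1_0.
The interval has length L = 1, and Poincaré/coercivity depend only on L. Here a(u, u) = ∫(u')² + (8/3)·∫u².
Here c = 8/3 ≥ 1, so a(u,u) = ∫(u')² + c∫u² ≥ ∫(u')² + ∫u² = ||u||_{H^1}², i.e. α = 1 works. No larger α is possible: a(u,u) ≥ α||u||_{H^1}² means (1−α)∫(u')² ≥ (α−c)∫u², and for the modes u_n = sin(nπ(x−x₀)/L) (x₀ the left endpoint) one has ∫u_n²/∫(u_n')² = (L/(nπ))² → 0, so a(u_n,u_n)/||u_n||_{H^1}² → 1. Hence the optimal constant is α = 1.
Therefore α = 1.


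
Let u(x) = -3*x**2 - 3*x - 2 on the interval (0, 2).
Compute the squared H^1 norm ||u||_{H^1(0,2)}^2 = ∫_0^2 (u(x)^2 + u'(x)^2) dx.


||u||_{H^1}^2 = 2018/5

The H^1 norm (squared) on an interval (0, L) is
  ||u||_{H^1}^2 = ∫_0^L u(x)^2 dx + ∫_0^L u'(x)^2 dx.
Compute u'(x) = -6*x - 3.
Then u(x)^2 = 9*x**4 + 18*x**3 + 21*x**2 + 12*x + 4 and u'(x)^2 = 36*x**2 + 36*x + 9.
Integrate each monomial from 0 to 2 using ∫_0^2 c·x^n dx = c·2^(n+1)/(n+1):
  ∫_0^2 u(x)^2 dx = ∫_0^2 (9*x^4 + 18*x^3 + 21*x^2 + 12*x + 4) dx. Term by term:
    ∫_0^2 9*x^4 dx = 288/5;  ∫_0^2 18*x^3 dx = 72;  ∫_0^2 21*x^2 dx = 56;
    ∫_0^2 12*x dx = 24;  ∫_0^2 4 dx = 8.
  Sum: 288/5 + 72 + 56 + 24 + 8 = 1088/5.
  ∫_0^2 u'(x)^2 dx = ∫_0^2 (36*x^2 + 36*x + 9) dx. Term by term:
    ∫_0^2 36*x^2 dx = 96;  ∫_0^2 36*x dx = 72;  ∫_0^2 9 dx = 18.
  Sum: 96 + 72 + 18 = 186.
Adding: ||u||_{H^1}^2 = 1088/5 + 186 = 2018/5.


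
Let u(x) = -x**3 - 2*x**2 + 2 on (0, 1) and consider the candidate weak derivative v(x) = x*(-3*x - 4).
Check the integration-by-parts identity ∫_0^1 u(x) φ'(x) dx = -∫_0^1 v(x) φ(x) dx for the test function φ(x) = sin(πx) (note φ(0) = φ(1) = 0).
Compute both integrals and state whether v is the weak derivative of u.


LHS = -12/π^3 + 7/π, RHS = -12/π^3 + 7/π. Yes, v = u' weakly.

u(x) = -x**3 - 2*x**2 + 2, classical derivative u'(x) = -3*x**2 - 4*x.
φ(x) = sin(πx), so φ'(x) = π*cos(π*x).
Note φ(0) = φ(1) = 0, so the boundary term u·φ vanishes.
LHS = ∫_0^1 u(x) φ'(x) dx = ∫_0^1 (-π*x^3*cos(π*x) - 2*π*x^2*cos(π*x) + 2*π*cos(π*x)) dx. Term by term:
  ∫_0^1 2*π*cos(π*x) dx = 0;  ∫_0^1 -π*x^3*cos(π*x) dx = -12/π^3 + 3/π;  ∫_0^1 -2*π*x^2*cos(π*x) dx = 4/π.
Sum: 0 + -12/π^3 + 3/π + 4/π = -12/π^3 + 7/π.
So LHS = -12/π^3 + 7/π.
∫_0^1 v(x) φ(x) dx = ∫_0^1 (-3*x^2*sin(π*x) - 4*x*sin(π*x)) dx. Term by term:
  ∫_0^1 -4*x*sin(π*x) dx = -4/π;  ∫_0^1 -3*x^2*sin(π*x) dx = -3/π + 12/π^3.
Sum: -4/π + -3/π + 12/π^3 = -7/π + 12/π^3.
So RHS = -∫_0^1 v(x) φ(x) dx = -12/π^3 + 7/π.
LHS = RHS, so the identity holds for this test φ.
Moreover u is smooth here and v(x) = u'(x) = -3*x**2 - 4*x pointwise, so the identity holds for every test function. Hence v is the weak derivative of u.


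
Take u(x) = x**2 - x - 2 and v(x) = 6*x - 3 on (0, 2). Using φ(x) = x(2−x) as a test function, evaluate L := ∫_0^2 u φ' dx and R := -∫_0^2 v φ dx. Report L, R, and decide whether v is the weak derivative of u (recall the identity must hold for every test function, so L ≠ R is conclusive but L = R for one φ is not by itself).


LHS = -4/3, RHS = -4. No, v is not the weak derivative of u.

u(x) = x**2 - x - 2, classical derivative u'(x) = 2*x - 1.
φ(x) = x(2−x), so φ'(x) = 2 - 2*x.
Note φ(0) = φ(2) = 0, so the boundary term u·φ vanishes.
LHS = ∫_0^2 u(x) φ'(x) dx = ∫_0^2 (-2*x^3 + 4*x^2 + 2*x - 4) dx. Term by term:
  ∫_0^2 -2*x^3 dx = -8;  ∫_0^2 4*x^2 dx = 32/3;  ∫_0^2 2*x dx = 4;
  ∫_0^2 -4 dx = -8.
Sum: -8 + 32/3 + 4 − 8 = -4/3.
So LHS = -4/3.
∫_0^2 v(x) φ(x) dx = ∫_0^2 (-6*x^3 + 15*x^2 - 6*x) dx. Term by term:
  ∫_0^2 -6*x^3 dx = -24;  ∫_0^2 15*x^2 dx = 40;  ∫_0^2 -6*x dx = -12.
Sum: -24 + 40 − 12 = 4.
So RHS = -∫_0^2 v(x) φ(x) dx = -4.
LHS − RHS = 8/3 ≠ 0, so the identity fails.
(For a valid weak derivative the identity must hold for EVERY test function, in particular this one. The failure shows v is NOT the weak derivative of u.)
Correct weak derivative would be u'(x) = 2*x - 1.


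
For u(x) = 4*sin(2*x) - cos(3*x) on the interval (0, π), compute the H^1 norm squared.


||u||_{H^1(0,π)}^2 = 64 + 45*π

u'(x) = 3*sin(3*x) + 8*cos(2*x).
Expand u² and (u')² and integrate term by term on (0, π), using: for integers n ≥ 1, ∫_0^π sin²(nx) dx = ∫_0^π cos²(nx) dx = π/2; for n ≠ n', ∫_0^π sin(nx)sin(n'x) dx = ∫_0^π cos(nx)cos(n'x) dx = 0; and by product-to-sum, ∫_0^π sin(nx)cos(n'x) dx = ½∫_0^π [sin((n+n')x) + sin((n−n')x)] dx, which is 0 when n+n' is even and 2n/(n²−n'²) when n+n' is odd (it need not vanish on (0, π)).
  u² squared terms: (-1)²·∫cos(3x)² dx = 1·π/2 = π/2;  (4)²·∫sin(2x)² dx = 16·π/2 = 8*π.
  u² cross terms: 2·(-1)·(4)·∫cos(3x)·sin(2x) dx = -8·(-4/5) = 32/5.
  So ∫_0^π u² dx = π/2 + 8*π + 32/5 = 32/5 + 17*π/2.
  (u')² squared terms: (3)²·∫sin(3x)² dx = 9·π/2 = 9*π/2;  (8)²·∫cos(2x)² dx = 64·π/2 = 32*π.
  (u')² cross terms: 2·(3)·(8)·∫sin(3x)·cos(2x) dx = 48·(6/5) = 288/5.
  So ∫_0^π (u')² dx = 9*π/2 + 32*π + 288/5 = 288/5 + 73*π/2.
||u||_{H^1}^2 = (32/5 + 17*π/2) + (288/5 + 73*π/2) = 64 + 45*π.


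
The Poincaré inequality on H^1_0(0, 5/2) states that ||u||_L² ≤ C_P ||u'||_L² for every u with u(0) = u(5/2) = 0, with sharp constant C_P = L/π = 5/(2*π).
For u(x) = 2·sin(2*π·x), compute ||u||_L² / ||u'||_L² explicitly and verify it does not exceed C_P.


||u||_L² / ||u'||_L² = 1/(2*π) < C_P = 5/(2*π).

u(x) = 2·sin(2*π·x), so u'(x) = 4*π*cos(2*π*x).
Writing u(x) = A·sin(kπx/L) with A = 2 and k = 5, use ∫_0^L sin²(kπx/L) dx = L/2 and ∫_0^L cos²(kπx/L) dx = L/2.
u² = 4·sin²(2*π·x) and (u')² = 16*π^2·cos²(2*π·x), and each of sin², cos² integrates to L/2 = 5/4 over (0, 5/2).
∫_0^5/2 u² dx = 5, so ||u||_L² = sqrt(5).
∫_0^5/2 (u')² dx = 20*π^2, so ||u'||_L² = 2*sqrt(5)*π.
Ratio ||u||_L² / ||u'||_L² = 1/(2*π).
Sharp Poincaré constant on H^1_0(0, 5/2) is C_P = L/π = 5/(2*π), achieved by sin(2*π/5·x).
This is the k = 5 harmonic; the ratio L/(kπ) is strictly less than C_P = L/π, consistent with the sharp inequality ||u||_L² ≤ C_P ||u'||_L².


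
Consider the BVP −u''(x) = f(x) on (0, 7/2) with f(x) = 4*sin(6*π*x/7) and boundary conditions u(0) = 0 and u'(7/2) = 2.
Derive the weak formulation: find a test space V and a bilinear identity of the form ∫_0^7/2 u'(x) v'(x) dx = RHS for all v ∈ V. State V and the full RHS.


V = {v ∈ H^1(0, 7/2) : v(0) = 0} (test functions vanish at x = 0 where u is specified); weak form: ∫_0^7/2 u'v' dx = ∫_0^7/2 (4*sin(6*π*x/7)) v dx + 2·v(7/2) for all v ∈ V.

Multiply both sides by a test function v and integrate from 0 to 7/2:
  ∫_0^7/2 −u''(x) v(x) dx = ∫_0^7/2 f(x) v(x) dx.
Integrate the LHS by parts once:
  ∫_0^7/2 −u'' v dx = −[u'(x) v(x)]_0^7/2 + ∫_0^7/2 u'(x) v'(x) dx.
Thus ∫_0^7/2 u'(x) v'(x) dx = ∫_0^7/2 f(x) v(x) dx + [u'(x) v(x)]_0^7/2.
Choose V so that boundary terms are either known or forced to vanish.
Mixed BC: u(0) = 0 (Dirichlet) and u'(7/2) = 2 (Neumann). Define V = {v ∈ H^1(0, 7/2) : v(0) = 0}. Then [u' v]_0^7/2 = u'(7/2)·v(7/2) − u'(0)·0 = 2·v(7/2).
Weak formulation: find u (satisfying any essential BC) such that ∫_0^7/2 u'(x) v'(x) dx = ∫_0^7/2 f v dx + 2·v(7/2) for all v ∈ V (Dirichlet at 0 absorbed into V; Neumann datum at x = 7/2 contributes the boundary term).
Substituting f(x) = 4*sin(6*π*x/7), the right-hand side is ∫_0^7/2 (4*sin(6*π*x/7)) v dx + 2·v(7/2).


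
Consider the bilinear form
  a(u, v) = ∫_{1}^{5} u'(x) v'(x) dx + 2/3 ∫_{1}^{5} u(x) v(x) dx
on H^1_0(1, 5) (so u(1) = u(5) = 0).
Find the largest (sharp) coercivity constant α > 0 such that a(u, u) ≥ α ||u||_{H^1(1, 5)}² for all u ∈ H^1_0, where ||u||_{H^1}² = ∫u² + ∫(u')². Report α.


α = (π^2 + 32/3)/(π^2 + 16)

Coercivity of a(·,·) on H^1_0(1, 5) means a(u, u) ≥ α ||u||_{H^1}² for every u ∈ H^1_0.
The interval has length L = 4, and Poincaré/coercivity depend only on L. Here a(u, u) = ∫(u')² + (2/3)·∫u².
Here 0 < c = 2/3 < 1. The condition a(u,u) ≥ α||u||_{H^1}² reads (1−α)∫(u')² ≥ (α−c)∫u². Any admissible α is ≤ 1 (rapidly oscillating u have ∫u²/∫(u')² → 0), and α = 1 would force 0 ≥ (1−c)∫u², impossible since c < 1; so 1−α > 0. By the sharp Poincaré inequality on H^1_0 of an interval of length L, ∫(u')² ≥ (π/L)²∫u² with equality for the first sine mode sin(π(x−x₀)/L) (x₀ the left endpoint), so the inequality holds for all u iff (1−α)(π/L)² ≥ α − c, i.e. α ≤ ((π/L)² + c)/((π/L)² + 1) = (1 + c(L/π)²)/(1 + (L/π)²). With (π/L)² = π^2/16 and c = 2/3, the largest admissible constant is α = ((π/L)² + c)/((π/L)² + 1).
Simplifying, α = (π^2 + 32/3)/(π^2 + 16).


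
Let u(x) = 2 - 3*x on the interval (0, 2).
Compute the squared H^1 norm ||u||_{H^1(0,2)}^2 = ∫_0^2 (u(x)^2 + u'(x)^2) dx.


||u||_{H^1}^2 = 26

The H^1 norm (squared) on an interval (0, L) is
  ||u||_{H^1}^2 = ∫_0^L u(x)^2 dx + ∫_0^L u'(x)^2 dx.
Compute u'(x) = -3.
Then u(x)^2 = 9*x**2 - 12*x + 4 and u'(x)^2 = 9.
Integrate each monomial from 0 to 2 using ∫_0^2 c·x^n dx = c·2^(n+1)/(n+1):
  ∫_0^2 u(x)^2 dx = ∫_0^2 (9*x^2 - 12*x + 4) dx. Term by term:
    ∫_0^2 9*x^2 dx = 24;  ∫_0^2 -12*x dx = -24;  ∫_0^2 4 dx = 8.
  Sum: 24 − 24 + 8 = 8.
  ∫_0^2 u'(x)^2 dx = ∫_0^2 (9) dx. Term by term:
    ∫_0^2 9 dx = 18.
Adding: ||u||_{H^1}^2 = 8 + 18 = 26.


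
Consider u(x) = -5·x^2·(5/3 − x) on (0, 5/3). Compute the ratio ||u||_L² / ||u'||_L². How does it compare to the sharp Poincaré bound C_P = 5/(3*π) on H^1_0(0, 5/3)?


||u||_L² / ||u'||_L² = 5*sqrt(14)/42 < C_P = 5/(3*π).

u(x) = -5·x^2·(5/3 − x), so u'(x) = 5*x*(9*x - 10)/3.
u(x) = -5·x^2·(5/3 − x) vanishes at x = 0 and x = 5/3, so u ∈ H^1_0(0, 5/3). Differentiate via the product rule and integrate the resulting polynomials term by term.
  ∫_0^5/3 u² dx = ∫_0^5/3 (25*x^6 - 250*x^5/3 + 625*x^4/9) dx. Term by term:
    ∫_0^5/3 25*x^6 dx = 1953125/15309;  ∫_0^5/3 -250*x^5/3 dx = -1953125/6561;  ∫_0^5/3 625*x^4/9 dx = 390625/2187.
  Sum: 1953125/15309 − 1953125/6561 + 390625/2187 = 390625/45927.
  ∫_0^5/3 (u')² dx = ∫_0^5/3 (225*x^4 - 500*x^3 + 2500*x^2/9) dx. Term by term:
    ∫_0^5/3 225*x^4 dx = 15625/27;  ∫_0^5/3 -500*x^3 dx = -78125/81;  ∫_0^5/3 2500*x^2/9 dx = 312500/729.
  Sum: 15625/27 − 78125/81 + 312500/729 = 31250/729.
∫_0^5/3 u² dx = 390625/45927, so ||u||_L² = 625*sqrt(7)/567.
∫_0^5/3 (u')² dx = 31250/729, so ||u'||_L² = 125*sqrt(2)/27.
Ratio ||u||_L² / ||u'||_L² = 5*sqrt(14)/42.
Sharp Poincaré constant on H^1_0(0, 5/3) is C_P = L/π = 5/(3*π), achieved by sin(3*π/5·x).
A polynomial bump cannot attain the sharp Poincaré constant (only the first sine eigenfunction does), so the ratio is strictly less than C_P, consistent with ||u||_L² ≤ C_P ||u'||_L².


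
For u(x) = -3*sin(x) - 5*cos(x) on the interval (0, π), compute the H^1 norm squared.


||u||_{H^1(0,π)}^2 = 34*π

u'(x) = 5*sin(x) - 3*cos(x).
Expand u² and (u')² and integrate term by term on (0, π), using: for integers n ≥ 1, ∫_0^π sin²(nx) dx = ∫_0^π cos²(nx) dx = π/2; for n ≠ n', ∫_0^π sin(nx)sin(n'x) dx = ∫_0^π cos(nx)cos(n'x) dx = 0; and by product-to-sum, ∫_0^π sin(nx)cos(n'x) dx = ½∫_0^π [sin((n+n')x) + sin((n−n')x)] dx, which is 0 when n+n' is even and 2n/(n²−n'²) when n+n' is odd (it need not vanish on (0, π)).
  u² squared terms: (-5)²·∫cos(x)² dx = 25·π/2 = 25*π/2;  (-3)²·∫sin(x)² dx = 9·π/2 = 9*π/2.
  u² cross terms: 2·(-5)·(-3)·∫cos(x)·sin(x) dx = 30·(0) = 0.
  So ∫_0^π u² dx = 25*π/2 + 9*π/2 + 0 = 17*π.
  (u')² squared terms: (-3)²·∫cos(x)² dx = 9·π/2 = 9*π/2;  (5)²·∫sin(x)² dx = 25·π/2 = 25*π/2.
  (u')² cross terms: 2·(-3)·(5)·∫cos(x)·sin(x) dx = -30·(0) = 0.
  So ∫_0^π (u')² dx = 9*π/2 + 25*π/2 + 0 = 17*π.
||u||_{H^1}^2 = (17*π) + (17*π) = 34*π.


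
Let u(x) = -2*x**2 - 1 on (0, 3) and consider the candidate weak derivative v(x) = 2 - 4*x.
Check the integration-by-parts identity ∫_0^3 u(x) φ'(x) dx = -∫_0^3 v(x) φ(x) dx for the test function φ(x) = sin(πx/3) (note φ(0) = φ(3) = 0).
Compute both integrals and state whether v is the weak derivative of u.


LHS = 36/π, RHS = 24/π. No, v is not the weak derivative of u.

u(x) = -2*x**2 - 1, classical derivative u'(x) = -4*x.
φ(x) = sin(πx/3), so φ'(x) = π*cos(π*x/3)/3.
Note φ(0) = φ(3) = 0, so the boundary term u·φ vanishes.
LHS = ∫_0^3 u(x) φ'(x) dx = ∫_0^3 (-2*π*x^2*cos(π*x/3)/3 - π*cos(π*x/3)/3) dx. Term by term:
  ∫_0^3 -π*cos(π*x/3)/3 dx = 0;  ∫_0^3 -2*π*x^2*cos(π*x/3)/3 dx = 36/π.
Sum: 0 + 36/π = 36/π.
So LHS = 36/π.
∫_0^3 v(x) φ(x) dx = ∫_0^3 (-4*x*sin(π*x/3) + 2*sin(π*x/3)) dx. Term by term:
  ∫_0^3 2*sin(π*x/3) dx = 12/π;  ∫_0^3 -4*x*sin(π*x/3) dx = -36/π.
Sum: 12/π − 36/π = -24/π.
So RHS = -∫_0^3 v(x) φ(x) dx = 24/π.
LHS − RHS = 12/π ≠ 0, so the identity fails.
(For a valid weak derivative the identity must hold for EVERY test function, in particular this one. The failure shows v is NOT the weak derivative of u.)
Correct weak derivative would be u'(x) = -4*x.


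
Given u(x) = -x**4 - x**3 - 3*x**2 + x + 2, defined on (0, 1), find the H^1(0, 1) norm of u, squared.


||u||_{H^1}^2 = 8101/252

The H^1 norm (squared) on an interval (0, L) is
  ||u||_{H^1}^2 = ∫_0^L u(x)^2 dx + ∫_0^L u'(x)^2 dx.
Compute u'(x) = -4*x**3 - 3*x**2 - 6*x + 1.
Then u(x)^2 = x**8 + 2*x**7 + 7*x**6 + 4*x**5 + 3*x**4 - 10*x**3 - 11*x**2 + 4*x + 4 and u'(x)^2 = 16*x**6 + 24*x**5 + 57*x**4 + 28*x**3 + 30*x**2 - 12*x + 1.
Integrate each monomial from 0 to 1 using ∫_0^1 c·x^n dx = c·1^(n+1)/(n+1):
  ∫_0^1 u(x)^2 dx = ∫_0^1 (x^8 + 2*x^7 + 7*x^6 + 4*x^5 + 3*x^4 - 10*x^3 - 11*x^2 + 4*x + 4) dx. Term by term:
    ∫_0^1 x^8 dx = 1/9;  ∫_0^1 2*x^7 dx = 1/4;  ∫_0^1 7*x^6 dx = 1;
    ∫_0^1 4*x^5 dx = 2/3;  ∫_0^1 3*x^4 dx = 3/5;  ∫_0^1 -10*x^3 dx = -5/2;
    ∫_0^1 -11*x^2 dx = -11/3;  ∫_0^1 4*x dx = 2;  ∫_0^1 4 dx = 4.
  Sum: 1/9 + 1/4 + 1 + 2/3 + 3/5 − 5/2 − 11/3 + 2 + 4 = 443/180.
  ∫_0^1 u'(x)^2 dx = ∫_0^1 (16*x^6 + 24*x^5 + 57*x^4 + 28*x^3 + 30*x^2 - 12*x + 1) dx. Term by term:
    ∫_0^1 16*x^6 dx = 16/7;  ∫_0^1 24*x^5 dx = 4;  ∫_0^1 57*x^4 dx = 57/5;
    ∫_0^1 28*x^3 dx = 7;  ∫_0^1 30*x^2 dx = 10;  ∫_0^1 -12*x dx = -6;
    ∫_0^1 1 dx = 1.
  Sum: 16/7 + 4 + 57/5 + 7 + 10 − 6 + 1 = 1039/35.
Adding: ||u||_{H^1}^2 = 443/180 + 1039/35 = 8101/252.


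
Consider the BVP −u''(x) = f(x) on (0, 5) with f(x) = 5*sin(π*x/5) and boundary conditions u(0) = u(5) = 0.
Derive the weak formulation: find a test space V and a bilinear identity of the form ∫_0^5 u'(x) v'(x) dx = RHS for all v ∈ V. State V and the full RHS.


V = H^1_0(0, 5) (so v(0) = v(5) = 0); weak form: ∫_0^5 u'v' dx = ∫_0^5 (5*sin(π*x/5)) v dx for all v ∈ V.

Multiply both sides by a test function v and integrate from 0 to 5:
  ∫_0^5 −u''(x) v(x) dx = ∫_0^5 f(x) v(x) dx.
Integrate the LHS by parts once:
  ∫_0^5 −u'' v dx = −[u'(x) v(x)]_0^5 + ∫_0^5 u'(x) v'(x) dx.
Thus ∫_0^5 u'(x) v'(x) dx = ∫_0^5 f(x) v(x) dx + [u'(x) v(x)]_0^5.
Choose V so that boundary terms are either known or forced to vanish.
u is Dirichlet: u(0) = u(5) = 0. Let V = H^1_0(0, 5); then v(0) = v(5) = 0, and [u' v]_0^5 = 0.
Weak formulation: find u (satisfying any essential BC) such that ∫_0^5 u'(x) v'(x) dx = ∫_0^5 f v dx for all v ∈ V.
Substituting f(x) = 5*sin(π*x/5), the right-hand side is ∫_0^5 (5*sin(π*x/5)) v dx.


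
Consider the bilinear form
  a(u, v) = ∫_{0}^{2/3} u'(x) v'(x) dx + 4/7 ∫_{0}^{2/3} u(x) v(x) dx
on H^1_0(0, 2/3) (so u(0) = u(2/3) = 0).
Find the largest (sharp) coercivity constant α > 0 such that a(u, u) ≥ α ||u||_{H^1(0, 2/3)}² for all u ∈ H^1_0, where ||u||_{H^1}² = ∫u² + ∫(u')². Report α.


α = (16 + 63*π^2)/(7*(4 + 9*π^2))

Coercivity of a(·,·) on H^1_0(0, 2/3) means a(u, u) ≥ α ||u||_{H^1}² for every u ∈ H^1_0.
The interval has length L = 2/3, and Poincaré/coercivity depend only on L. Here a(u, u) = ∫(u')² + (4/7)·∫u².
Here 0 < c = 4/7 < 1. The condition a(u,u) ≥ α||u||_{H^1}² reads (1−α)∫(u')² ≥ (α−c)∫u². Any admissible α is ≤ 1 (rapidly oscillating u have ∫u²/∫(u')² → 0), and α = 1 would force 0 ≥ (1−c)∫u², impossible since c < 1; so 1−α > 0. By the sharp Poincaré inequality on H^1_0 of an interval of length L, ∫(u')² ≥ (π/L)²∫u² with equality for the first sine mode sin(π(x−x₀)/L) (x₀ the left endpoint), so the inequality holds for all u iff (1−α)(π/L)² ≥ α − c, i.e. α ≤ ((π/L)² + c)/((π/L)² + 1) = (1 + c(L/π)²)/(1 + (L/π)²). With (π/L)² = 9*π^2/4 and c = 4/7, the largest admissible constant is α = ((π/L)² + c)/((π/L)² + 1).
Simplifying, α = (16 + 63*π^2)/(7*(4 + 9*π^2)).


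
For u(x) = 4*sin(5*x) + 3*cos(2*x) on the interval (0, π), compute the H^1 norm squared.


||u||_{H^1(0,π)}^2 = 400/7 + 461*π/2

u'(x) = -6*sin(2*x) + 20*cos(5*x).
Expand u² and (u')² and integrate term by term on (0, π), using: for integers n ≥ 1, ∫_0^π sin²(nx) dx = ∫_0^π cos²(nx) dx = π/2; for n ≠ n', ∫_0^π sin(nx)sin(n'x) dx = ∫_0^π cos(nx)cos(n'x) dx = 0; and by product-to-sum, ∫_0^π sin(nx)cos(n'x) dx = ½∫_0^π [sin((n+n')x) + sin((n−n')x)] dx, which is 0 when n+n' is even and 2n/(n²−n'²) when n+n' is odd (it need not vanish on (0, π)).
  u² squared terms: (3)²·∫cos(2x)² dx = 9·π/2 = 9*π/2;  (4)²·∫sin(5x)² dx = 16·π/2 = 8*π.
  u² cross terms: 2·(3)·(4)·∫cos(2x)·sin(5x) dx = 24·(10/21) = 80/7.
  So ∫_0^π u² dx = 9*π/2 + 8*π + 80/7 = 80/7 + 25*π/2.
  (u')² squared terms: (-6)²·∫sin(2x)² dx = 36·π/2 = 18*π;  (20)²·∫cos(5x)² dx = 400·π/2 = 200*π.
  (u')² cross terms: 2·(-6)·(20)·∫sin(2x)·cos(5x) dx = -240·(-4/21) = 320/7.
  So ∫_0^π (u')² dx = 18*π + 200*π + 320/7 = 320/7 + 218*π.
||u||_{H^1}^2 = (80/7 + 25*π/2) + (320/7 + 218*π) = 400/7 + 461*π/2.


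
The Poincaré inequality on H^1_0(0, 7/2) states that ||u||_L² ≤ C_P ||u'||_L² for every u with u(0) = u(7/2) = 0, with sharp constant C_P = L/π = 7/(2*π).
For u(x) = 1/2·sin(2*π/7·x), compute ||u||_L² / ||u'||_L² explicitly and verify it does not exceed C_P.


||u||_L² / ||u'||_L² = 7/(2*π) = C_P.

u(x) = 1/2·sin(2*π/7·x), so u'(x) = π*cos(2*π*x/7)/7.
Writing u(x) = A·sin(kπx/L) with A = 1/2 and k = 1, use ∫_0^L sin²(kπx/L) dx = L/2 and ∫_0^L cos²(kπx/L) dx = L/2.
u² = 1/4·sin²(2*π/7·x) and (u')² = π^2/49·cos²(2*π/7·x), and each of sin², cos² integrates to L/2 = 7/4 over (0, 7/2).
∫_0^7/2 u² dx = 7/16, so ||u||_L² = sqrt(7)/4.
∫_0^7/2 (u')² dx = π^2/28, so ||u'||_L² = sqrt(7)*π/14.
Ratio ||u||_L² / ||u'||_L² = 7/(2*π).
Sharp Poincaré constant on H^1_0(0, 7/2) is C_P = L/π = 7/(2*π), achieved by sin(2*π/7·x).
This is the k = 1 eigenfunction (up to amplitude), so the ratio equals the sharp Poincaré constant exactly.


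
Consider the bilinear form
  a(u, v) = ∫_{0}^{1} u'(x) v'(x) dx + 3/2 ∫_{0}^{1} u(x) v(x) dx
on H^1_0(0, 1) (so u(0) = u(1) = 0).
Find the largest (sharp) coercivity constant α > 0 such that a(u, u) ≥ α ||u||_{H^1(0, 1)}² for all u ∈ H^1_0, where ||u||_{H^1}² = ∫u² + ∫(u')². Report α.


α = 1

Coercivity of a(·,·) on H^1_0(0, 1) means a(u, u) ≥ α ||u||_{H^1}² for every u ∈ H^1_0.
The interval has length L = 1, and Poincaré/coercivity depend only on L. Here a(u, u) = ∫(u')² + (3/2)·∫u².
Here c = 3/2 ≥ 1, so a(u,u) = ∫(u')² + c∫u² ≥ ∫(u')² + ∫u² = ||u||_{H^1}², i.e. α = 1 works. No larger α is possible: a(u,u) ≥ α||u||_{H^1}² means (1−α)∫(u')² ≥ (α−c)∫u², and for the modes u_n = sin(nπ(x−x₀)/L) (x₀ the left endpoint) one has ∫u_n²/∫(u_n')² = (L/(nπ))² → 0, so a(u_n,u_n)/||u_n||_{H^1}² → 1. Hence the optimal constant is α = 1.
Therefore α = 1.


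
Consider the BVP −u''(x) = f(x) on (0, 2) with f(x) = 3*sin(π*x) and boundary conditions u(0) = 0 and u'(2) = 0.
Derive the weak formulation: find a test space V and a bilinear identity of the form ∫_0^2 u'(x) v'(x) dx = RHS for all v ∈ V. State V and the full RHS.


V = {v ∈ H^1(0, 2) : v(0) = 0} (test functions vanish at x = 0 where u is specified); weak form: ∫_0^2 u'v' dx = ∫_0^2 (3*sin(π*x)) v dx for all v ∈ V.

Multiply both sides by a test function v and integrate from 0 to 2:
  ∫_0^2 −u''(x) v(x) dx = ∫_0^2 f(x) v(x) dx.
Integrate the LHS by parts once:
  ∫_0^2 −u'' v dx = −[u'(x) v(x)]_0^2 + ∫_0^2 u'(x) v'(x) dx.
Thus ∫_0^2 u'(x) v'(x) dx = ∫_0^2 f(x) v(x) dx + [u'(x) v(x)]_0^2.
Choose V so that boundary terms are either known or forced to vanish.
Mixed BC: u(0) = 0 (Dirichlet) and u'(2) = 0 (Neumann). Define V = {v ∈ H^1(0, 2) : v(0) = 0}. Then [u' v]_0^2 = u'(2)·v(2) − u'(0)·0 = 0.
Weak formulation: find u (satisfying any essential BC) such that ∫_0^2 u'(x) v'(x) dx = ∫_0^2 f v dx for all v ∈ V (Dirichlet at 0 absorbed into V; the Neumann datum at x = 2 is zero, so no boundary term remains).
Substituting f(x) = 3*sin(π*x), the right-hand side is ∫_0^2 (3*sin(π*x)) v dx.


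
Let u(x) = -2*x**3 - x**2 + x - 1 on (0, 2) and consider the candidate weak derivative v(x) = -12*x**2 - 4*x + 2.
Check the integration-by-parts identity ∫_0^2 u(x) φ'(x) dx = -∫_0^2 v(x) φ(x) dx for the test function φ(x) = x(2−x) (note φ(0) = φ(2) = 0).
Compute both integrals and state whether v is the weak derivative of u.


LHS = 164/15, RHS = 328/15. No, v is not the weak derivative of u.

u(x) = -2*x**3 - x**2 + x - 1, classical derivative u'(x) = -6*x**2 - 2*x + 1.
φ(x) = x(2−x), so φ'(x) = 2 - 2*x.
Note φ(0) = φ(2) = 0, so the boundary term u·φ vanishes.
LHS = ∫_0^2 u(x) φ'(x) dx = ∫_0^2 (4*x^4 - 2*x^3 - 4*x^2 + 4*x - 2) dx. Term by term:
  ∫_0^2 4*x^4 dx = 128/5;  ∫_0^2 -2*x^3 dx = -8;  ∫_0^2 -4*x^2 dx = -32/3;
  ∫_0^2 4*x dx = 8;  ∫_0^2 -2 dx = -4.
Sum: 128/5 − 8 − 32/3 + 8 − 4 = 164/15.
So LHS = 164/15.
∫_0^2 v(x) φ(x) dx = ∫_0^2 (12*x^4 - 20*x^3 - 10*x^2 + 4*x) dx. Term by term:
  ∫_0^2 12*x^4 dx = 384/5;  ∫_0^2 -20*x^3 dx = -80;  ∫_0^2 -10*x^2 dx = -80/3;
  ∫_0^2 4*x dx = 8.
Sum: 384/5 − 80 − 80/3 + 8 = -328/15.
So RHS = -∫_0^2 v(x) φ(x) dx = 328/15.
LHS − RHS = -164/15 ≠ 0, so the identity fails.
(For a valid weak derivative the identity must hold for EVERY test function, in particular this one. The failure shows v is NOT the weak derivative of u.)
Correct weak derivative would be u'(x) = -6*x**2 - 2*x + 1.


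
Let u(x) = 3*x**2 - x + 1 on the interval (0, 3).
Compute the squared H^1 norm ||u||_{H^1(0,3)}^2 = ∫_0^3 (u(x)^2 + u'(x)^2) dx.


||u||_{H^1}^2 = 6459/10

The H^1 norm (squared) on an interval (0, L) is
  ||u||_{H^1}^2 = ∫_0^L u(x)^2 dx + ∫_0^L u'(x)^2 dx.
Compute u'(x) = 6*x - 1.
Then u(x)^2 = 9*x**4 - 6*x**3 + 7*x**2 - 2*x + 1 and u'(x)^2 = 36*x**2 - 12*x + 1.
Integrate each monomial from 0 to 3 using ∫_0^3 c·x^n dx = c·3^(n+1)/(n+1):
  ∫_0^3 u(x)^2 dx = ∫_0^3 (9*x^4 - 6*x^3 + 7*x^2 - 2*x + 1) dx. Term by term:
    ∫_0^3 9*x^4 dx = 2187/5;  ∫_0^3 -6*x^3 dx = -243/2;  ∫_0^3 7*x^2 dx = 63;
    ∫_0^3 -2*x dx = -9;  ∫_0^3 1 dx = 3.
  Sum: 2187/5 − 243/2 + 63 − 9 + 3 = 3729/10.
  ∫_0^3 u'(x)^2 dx = ∫_0^3 (36*x^2 - 12*x + 1) dx. Term by term:
    ∫_0^3 36*x^2 dx = 324;  ∫_0^3 -12*x dx = -54;  ∫_0^3 1 dx = 3.
  Sum: 324 − 54 + 3 = 273.
Adding: ||u||_{H^1}^2 = 3729/10 + 273 = 6459/10.


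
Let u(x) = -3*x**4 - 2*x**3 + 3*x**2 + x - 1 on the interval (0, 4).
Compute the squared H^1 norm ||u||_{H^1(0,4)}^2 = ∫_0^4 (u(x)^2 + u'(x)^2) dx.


||u||_{H^1}^2 = 76215512/105

The H^1 norm (squared) on an interval (0, L) is
  ||u||_{H^1}^2 = ∫_0^L u(x)^2 dx + ∫_0^L u'(x)^2 dx.
Compute u'(x) = -12*x**3 - 6*x**2 + 6*x + 1.
Then u(x)^2 = 9*x**8 + 12*x**7 - 14*x**6 - 18*x**5 + 11*x**4 + 10*x**3 - 5*x**2 - 2*x + 1 and u'(x)^2 = 144*x**6 + 144*x**5 - 108*x**4 - 96*x**3 + 24*x**2 + 12*x + 1.
Integrate each monomial from 0 to 4 using ∫_0^4 c·x^n dx = c·4^(n+1)/(n+1):
  ∫_0^4 u(x)^2 dx = ∫_0^4 (9*x^8 + 12*x^7 - 14*x^6 - 18*x^5 + 11*x^4 + 10*x^3 - 5*x^2 - 2*x + 1) dx. Term by term:
    ∫_0^4 9*x^8 dx = 262144;  ∫_0^4 12*x^7 dx = 98304;  ∫_0^4 -14*x^6 dx = -32768;
    ∫_0^4 -18*x^5 dx = -12288;  ∫_0^4 11*x^4 dx = 11264/5;  ∫_0^4 10*x^3 dx = 640;
    ∫_0^4 -5*x^2 dx = -320/3;  ∫_0^4 -2*x dx = -16;  ∫_0^4 1 dx = 4.
  Sum: 262144 + 98304 − 32768 − 12288 + 11264/5 + 640 − 320/3 − 16 + 4 = 4772492/15.
  ∫_0^4 u'(x)^2 dx = ∫_0^4 (144*x^6 + 144*x^5 - 108*x^4 - 96*x^3 + 24*x^2 + 12*x + 1) dx. Term by term:
    ∫_0^4 144*x^6 dx = 2359296/7;  ∫_0^4 144*x^5 dx = 98304;  ∫_0^4 -108*x^4 dx = -110592/5;
    ∫_0^4 -96*x^3 dx = -6144;  ∫_0^4 24*x^2 dx = 512;  ∫_0^4 12*x dx = 96;
    ∫_0^4 1 dx = 4.
  Sum: 2359296/7 + 98304 − 110592/5 − 6144 + 512 + 96 + 4 = 14269356/35.
Adding: ||u||_{H^1}^2 = 4772492/15 + 14269356/35 = 76215512/105.


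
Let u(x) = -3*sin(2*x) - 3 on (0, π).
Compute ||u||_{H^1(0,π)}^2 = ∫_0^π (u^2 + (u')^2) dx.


||u||_{H^1(0,π)}^2 = 63*π/2

u'(x) = -6*cos(2*x).
Expand u² and (u')² and integrate term by term on (0, π), using: for integers n ≥ 1, ∫_0^π sin²(nx) dx = ∫_0^π cos²(nx) dx = π/2; for n ≠ n', ∫_0^π sin(nx)sin(n'x) dx = ∫_0^π cos(nx)cos(n'x) dx = 0; and by product-to-sum, ∫_0^π sin(nx)cos(n'x) dx = ½∫_0^π [sin((n+n')x) + sin((n−n')x)] dx, which is 0 when n+n' is even and 2n/(n²−n'²) when n+n' is odd (it need not vanish on (0, π)). For the constant mode: ∫_0^π 1 dx = π, ∫_0^π cos(nx) dx = 0, ∫_0^π sin(nx) dx = (1−(−1)^n)/n.
  u² squared terms: (-3)²·∫1 dx = 9·π = 9*π;  (-3)²·∫sin(2x)² dx = 9·π/2 = 9*π/2.
  u² cross terms: 2·(-3)·(-3)·∫1·sin(2x) dx = 18·(0) = 0.
  So ∫_0^π u² dx = 9*π + 9*π/2 + 0 = 27*π/2.
  (u')² squared terms: (-6)²·∫cos(2x)² dx = 36·π/2 = 18*π.
  So ∫_0^π (u')² dx = 18*π.
||u||_{H^1}^2 = (27*π/2) + (18*π) = 63*π/2.


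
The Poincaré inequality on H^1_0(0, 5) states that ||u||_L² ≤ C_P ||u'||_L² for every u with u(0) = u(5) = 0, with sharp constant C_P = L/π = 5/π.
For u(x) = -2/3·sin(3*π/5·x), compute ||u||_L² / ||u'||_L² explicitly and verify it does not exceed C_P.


||u||_L² / ||u'||_L² = 5/(3*π) < C_P = 5/π.

u(x) = -2/3·sin(3*π/5·x), so u'(x) = -2*π*cos(3*π*x/5)/5.
Writing u(x) = A·sin(kπx/L) with A = -2/3 and k = 3, use ∫_0^L sin²(kπx/L) dx = L/2 and ∫_0^L cos²(kπx/L) dx = L/2.
u² = 4/9·sin²(3*π/5·x) and (u')² = 4*π^2/25·cos²(3*π/5·x), and each of sin², cos² integrates to L/2 = 5/2 over (0, 5).
∫_0^5 u² dx = 10/9, so ||u||_L² = sqrt(10)/3.
∫_0^5 (u')² dx = 2*π^2/5, so ||u'||_L² = sqrt(10)*π/5.
Ratio ||u||_L² / ||u'||_L² = 5/(3*π).
Sharp Poincaré constant on H^1_0(0, 5) is C_P = L/π = 5/π, achieved by sin(π/5·x).
This is the k = 3 harmonic; the ratio L/(kπ) is strictly less than C_P = L/π, consistent with the sharp inequality ||u||_L² ≤ C_P ||u'||_L².


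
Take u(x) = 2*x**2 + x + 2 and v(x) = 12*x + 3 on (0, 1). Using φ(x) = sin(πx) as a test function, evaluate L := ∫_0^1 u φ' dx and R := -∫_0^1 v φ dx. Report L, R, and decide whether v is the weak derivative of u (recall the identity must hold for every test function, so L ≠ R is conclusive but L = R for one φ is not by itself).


LHS = -6/π, RHS = -18/π. No, v is not the weak derivative of u.

u(x) = 2*x**2 + x + 2, classical derivative u'(x) = 4*x + 1.
φ(x) = sin(πx), so φ'(x) = π*cos(π*x).
Note φ(0) = φ(1) = 0, so the boundary term u·φ vanishes.
LHS = ∫_0^1 u(x) φ'(x) dx = ∫_0^1 (2*π*x^2*cos(π*x) + π*x*cos(π*x) + 2*π*cos(π*x)) dx. Term by term:
  ∫_0^1 2*π*cos(π*x) dx = 0;  ∫_0^1 π*x*cos(π*x) dx = -2/π;  ∫_0^1 2*π*x^2*cos(π*x) dx = -4/π.
Sum: 0 − 2/π − 4/π = -6/π.
So LHS = -6/π.
∫_0^1 v(x) φ(x) dx = ∫_0^1 (12*x*sin(π*x) + 3*sin(π*x)) dx. Term by term:
  ∫_0^1 3*sin(π*x) dx = 6/π;  ∫_0^1 12*x*sin(π*x) dx = 12/π.
Sum: 6/π + 12/π = 18/π.
So RHS = -∫_0^1 v(x) φ(x) dx = -18/π.
LHS − RHS = 12/π ≠ 0, so the identity fails.
(For a valid weak derivative the identity must hold for EVERY test function, in particular this one. The failure shows v is NOT the weak derivative of u.)
Correct weak derivative would be u'(x) = 4*x + 1.


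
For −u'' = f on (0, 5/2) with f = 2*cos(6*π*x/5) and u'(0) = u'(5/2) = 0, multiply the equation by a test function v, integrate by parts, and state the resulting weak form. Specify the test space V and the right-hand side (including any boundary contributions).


V = H^1(0, 5/2) (no boundary constraint on v; u is determined up to an additive constant); weak form: ∫_0^5/2 u'v' dx = ∫_0^5/2 (2*cos(6*π*x/5)) v dx for all v ∈ V.

Multiply both sides by a test function v and integrate from 0 to 5/2:
  ∫_0^5/2 −u''(x) v(x) dx = ∫_0^5/2 f(x) v(x) dx.
Integrate the LHS by parts once:
  ∫_0^5/2 −u'' v dx = −[u'(x) v(x)]_0^5/2 + ∫_0^5/2 u'(x) v'(x) dx.
Thus ∫_0^5/2 u'(x) v'(x) dx = ∫_0^5/2 f(x) v(x) dx + [u'(x) v(x)]_0^5/2.
Choose V so that boundary terms are either known or forced to vanish.
u has homogeneous Neumann: u'(0) = u'(5/2) = 0. So [u' v]_0^5/2 = 0·v(5/2) − 0·v(0) = 0 for any v; take V = H^1(0, 5/2).
Weak formulation: find u (satisfying any essential BC) such that ∫_0^5/2 u'(x) v'(x) dx = ∫_0^5/2 f v dx for all v ∈ V (homogeneous Neumann, so boundary terms vanish).
Substituting f(x) = 2*cos(6*π*x/5), the right-hand side is ∫_0^5/2 (2*cos(6*π*x/5)) v dx.
Compatibility check (pure Neumann): taking v ≡ 1 ∈ V gives 0 = ∫_0^5/2 f dx + (0) − (0), i.e. ∫_0^5/2 f dx must equal u'(0) − u'(5/2) = 0. Indeed ∫_0^5/2 (2*cos(6*π*x/5)) dx = 0, so the data are compatible. The solution is then unique only up to an additive constant (fix it e.g. by requiring ∫_0^5/2 u dx = 0).


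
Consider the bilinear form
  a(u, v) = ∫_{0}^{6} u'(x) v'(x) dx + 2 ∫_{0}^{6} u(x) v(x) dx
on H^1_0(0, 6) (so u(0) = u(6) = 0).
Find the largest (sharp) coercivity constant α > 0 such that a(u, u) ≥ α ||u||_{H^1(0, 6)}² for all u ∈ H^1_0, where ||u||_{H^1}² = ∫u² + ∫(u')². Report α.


α = 1

Coercivity of a(·,·) on H^1_0(0, 6) means a(u, u) ≥ α ||u||_{H^1}² for every u ∈ H^1_0.
The interval has length L = 6, and Poincaré/coercivity depend only on L. Here a(u, u) = ∫(u')² + (2)·∫u².
Here c = 2 ≥ 1, so a(u,u) = ∫(u')² + c∫u² ≥ ∫(u')² + ∫u² = ||u||_{H^1}², i.e. α = 1 works. No larger α is possible: a(u,u) ≥ α||u||_{H^1}² means (1−α)∫(u')² ≥ (α−c)∫u², and for the modes u_n = sin(nπ(x−x₀)/L) (x₀ the left endpoint) one has ∫u_n²/∫(u_n')² = (L/(nπ))² → 0, so a(u_n,u_n)/||u_n||_{H^1}² → 1. Hence the optimal constant is α = 1.
Therefore α = 1.


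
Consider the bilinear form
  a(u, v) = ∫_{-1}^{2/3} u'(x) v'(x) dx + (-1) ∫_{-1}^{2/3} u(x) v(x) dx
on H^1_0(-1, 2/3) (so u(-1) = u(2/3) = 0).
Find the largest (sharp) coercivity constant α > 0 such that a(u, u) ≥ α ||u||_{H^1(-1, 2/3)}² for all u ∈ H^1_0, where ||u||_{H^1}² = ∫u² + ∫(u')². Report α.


α = (-25 + 9*π^2)/(25 + 9*π^2)

Coercivity of a(·,·) on H^1_0(-1, 2/3) means a(u, u) ≥ α ||u||_{H^1}² for every u ∈ H^1_0.
The interval has length L = 5/3, and Poincaré/coercivity depend only on L. Here a(u, u) = ∫(u')² + (-1)·∫u².
Here c = -1 < 0 with |c| < (π/L)² = 9*π^2/25, so coercivity still holds. The condition a(u,u) ≥ α||u||_{H^1}² reads (1−α)∫(u')² ≥ (α−c)∫u². Any admissible α is ≤ 1 (rapidly oscillating u have ∫u²/∫(u')² → 0), and α = 1 would force 0 ≥ (1−c)∫u², impossible since c < 1; so 1−α > 0. By the sharp Poincaré inequality on H^1_0 of an interval of length L, ∫(u')² ≥ (π/L)²∫u² with equality for the first sine mode sin(π(x−x₀)/L) (x₀ the left endpoint), so the inequality holds for all u iff (1−α)(π/L)² ≥ α − c, i.e. α ≤ ((π/L)² + c)/((π/L)² + 1) = (1 + c(L/π)²)/(1 + (L/π)²). (Direct route, valid since c ≤ 0: Poincaré gives c∫u² ≥ c(L/π)²∫(u')², so a(u,u) ≥ (1 + c(L/π)²)∫(u')², while ||u||_{H^1}² ≤ (1 + (L/π)²)∫(u')²; dividing yields the same α.) With (π/L)² = 9*π^2/25 and c = -1, the largest admissible constant is α = ((π/L)² + c)/((π/L)² + 1).
Simplifying, α = (-25 + 9*π^2)/(25 + 9*π^2).


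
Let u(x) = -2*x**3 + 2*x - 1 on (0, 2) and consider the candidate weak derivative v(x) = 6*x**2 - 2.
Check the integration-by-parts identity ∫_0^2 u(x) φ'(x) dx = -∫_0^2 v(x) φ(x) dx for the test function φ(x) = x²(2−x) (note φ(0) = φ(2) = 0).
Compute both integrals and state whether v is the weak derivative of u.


LHS = 152/15, RHS = -152/15. No, v is not the weak derivative of u.

u(x) = -2*x**3 + 2*x - 1, classical derivative u'(x) = 2 - 6*x**2.
φ(x) = x²(2−x), so φ'(x) = x*(4 - 3*x).
Note φ(0) = φ(2) = 0, so the boundary term u·φ vanishes.
LHS = ∫_0^2 u(x) φ'(x) dx = ∫_0^2 (6*x^5 - 8*x^4 - 6*x^3 + 11*x^2 - 4*x) dx. Term by term:
  ∫_0^2 6*x^5 dx = 64;  ∫_0^2 -8*x^4 dx = -256/5;  ∫_0^2 -6*x^3 dx = -24;
  ∫_0^2 11*x^2 dx = 88/3;  ∫_0^2 -4*x dx = -8.
Sum: 64 − 256/5 − 24 + 88/3 − 8 = 152/15.
So LHS = 152/15.
∫_0^2 v(x) φ(x) dx = ∫_0^2 (-6*x^5 + 12*x^4 + 2*x^3 - 4*x^2) dx. Term by term:
  ∫_0^2 -6*x^5 dx = -64;  ∫_0^2 12*x^4 dx = 384/5;  ∫_0^2 2*x^3 dx = 8;
  ∫_0^2 -4*x^2 dx = -32/3.
Sum: -64 + 384/5 + 8 − 32/3 = 152/15.
So RHS = -∫_0^2 v(x) φ(x) dx = -152/15.
LHS − RHS = 304/15 ≠ 0, so the identity fails.
(For a valid weak derivative the identity must hold for EVERY test function, in particular this one. The failure shows v is NOT the weak derivative of u.)
Correct weak derivative would be u'(x) = 2 - 6*x**2.
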